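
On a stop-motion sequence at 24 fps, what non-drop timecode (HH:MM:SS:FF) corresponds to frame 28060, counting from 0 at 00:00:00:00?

00:19:29:04

28060 ÷ 24 = 1169 full seconds, remainder 4 frames.
1169 s = 0 h 19 min 29 s.
Timecode: 00:19:29:04.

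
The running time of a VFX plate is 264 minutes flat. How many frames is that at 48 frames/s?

760320 frames

264 min = 15840 s.
Frames = 15840 × 48 = 760320.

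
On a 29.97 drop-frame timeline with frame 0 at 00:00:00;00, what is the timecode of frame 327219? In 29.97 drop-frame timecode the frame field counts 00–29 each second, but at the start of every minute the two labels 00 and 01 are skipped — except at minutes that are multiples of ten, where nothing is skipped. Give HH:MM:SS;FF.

Ten DF minutes hold 17982 frames, so frame 327219 lies in block 18 (frames 323676–341657) with 3543 frames into that block.
The block's first minute is 1800 frames and the rest 1798 each; 3543 frames reaches minute 1, so 18 × 18 + 1 × 2 = 326 labels have been skipped so far.
Adding those back, label number 327219 + 326 = 327545 at 30 labels/s is 10918 s + 5 f = 3 h 1 min 58 s frame 5, i.e. 03:01:58;05.

03:01:58;05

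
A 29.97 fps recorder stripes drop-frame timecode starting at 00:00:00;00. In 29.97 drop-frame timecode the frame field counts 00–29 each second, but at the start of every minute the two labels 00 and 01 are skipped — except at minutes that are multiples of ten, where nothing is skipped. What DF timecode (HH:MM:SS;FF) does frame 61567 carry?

00:34:14;09

Ten DF minutes hold 17982 frames, so frame 61567 lies in block 3 (frames 53946–71927) with 7621 frames into that block.
The block's first minute is 1800 frames and the rest 1798 each; 7621 frames reaches minute 4, so 3 × 18 + 4 × 2 = 62 labels have been skipped so far.
Adding those back, label number 61567 + 62 = 61629 at 30 labels/s is 2054 s + 9 f = 0 h 34 min 14 s frame 9, i.e. 00:34:14;09.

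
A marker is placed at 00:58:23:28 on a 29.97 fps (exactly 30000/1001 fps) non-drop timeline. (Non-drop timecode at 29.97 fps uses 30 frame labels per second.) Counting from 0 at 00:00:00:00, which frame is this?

Total seconds to the label: (0 × 3600 + 58 × 60 + 23) = 3503.
Frame index = 3503 × 30 + 28 = 105118.

frame 105118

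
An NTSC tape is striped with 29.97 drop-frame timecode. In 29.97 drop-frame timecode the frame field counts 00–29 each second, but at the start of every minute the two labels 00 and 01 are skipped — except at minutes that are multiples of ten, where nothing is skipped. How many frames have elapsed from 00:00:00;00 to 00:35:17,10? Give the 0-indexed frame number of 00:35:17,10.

63456

Complete 10-minute blocks: 3, each 17982 frames → 53946.
Remaining 5 whole minutes in the current block: 1800 + 4 × 1798 = 8992 frames.
Within the current minute: 17 × 30 + 10 − 2 = 518 (labels ;00/;01 skipped at this minute). Total = 53946 + 8992 + 518 = 63456.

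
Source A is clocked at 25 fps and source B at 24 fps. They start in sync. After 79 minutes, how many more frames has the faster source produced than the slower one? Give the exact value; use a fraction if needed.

79 min = 4740 s.
A emits 25 × 4740 = 118500 frames; B emits 24 × 4740 = 113760.
Difference = 4740 frames; B is behind A.

4740 frames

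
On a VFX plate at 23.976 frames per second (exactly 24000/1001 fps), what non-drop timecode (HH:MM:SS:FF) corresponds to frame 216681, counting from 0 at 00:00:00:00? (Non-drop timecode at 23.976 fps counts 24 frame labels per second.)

02:30:28:09

216681 ÷ 24 = 9028 full seconds, remainder 9 frames.
9028 s = 2 h 30 min 28 s.
Timecode: 02:30:28:09.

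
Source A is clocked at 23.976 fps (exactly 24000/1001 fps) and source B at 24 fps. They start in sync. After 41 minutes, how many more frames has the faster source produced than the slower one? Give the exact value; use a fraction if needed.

59040/1001 frames

41 min = 2460 s.
A emits 24000/1001 × 2460 = 59040000/1001 frames; B emits 24 × 2460 = 59040.
Difference = 59040/1001 frames (≈ 58.9810); B is ahead of A.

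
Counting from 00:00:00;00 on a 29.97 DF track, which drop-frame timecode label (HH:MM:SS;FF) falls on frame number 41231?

Each 10-minute DF block holds 10 × 60 × 30 − 9 × 2 = 17982 frames. 41231 ÷ 17982 → 2 full blocks, remainder 5267.
Within the partial block the first minute is 1800 frames and each further minute 1798, so 2 further minute boundaries passed. Total skipped labels = 18 × 2 + 2 × 2 = 40.
Non-drop label index = 41231 + 40 = 41271; at 30 labels/s that is 00:22:55:21, i.e. DF 00:22:55;21.

00:22:55;21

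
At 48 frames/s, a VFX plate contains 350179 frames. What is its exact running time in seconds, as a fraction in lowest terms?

Running time = 350179 ÷ (48) = 350179 × 1/48 = 350179/48 s.

350179/48 seconds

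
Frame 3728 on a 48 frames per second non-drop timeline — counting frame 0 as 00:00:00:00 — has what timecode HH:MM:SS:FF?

00:01:17:32

3728 ÷ 48 = 77 full seconds, remainder 32 frames.
77 s = 0 h 1 min 17 s.
Timecode: 00:01:17:32.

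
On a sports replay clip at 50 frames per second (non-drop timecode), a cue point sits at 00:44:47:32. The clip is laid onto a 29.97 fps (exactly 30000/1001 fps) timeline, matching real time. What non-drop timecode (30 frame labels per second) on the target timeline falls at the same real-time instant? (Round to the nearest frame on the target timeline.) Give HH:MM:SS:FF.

Source frame index: (0×3600 + 44×60 + 47) × 50 + 32 = 134382.
Real time: 134382 / (50) = 67191/25 s.
Target frame: (67191/25) × (30000/1001) = 80629200/1001 ≈ 80548.651 → 80549.
At 30 labels/s: frame 80549 → 00:44:44:29.

00:44:44:29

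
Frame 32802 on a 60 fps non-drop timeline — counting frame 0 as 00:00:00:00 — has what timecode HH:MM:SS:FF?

32802 ÷ 60 = 546 full seconds, remainder 42 frames.
546 s = 0 h 9 min 6 s.
Timecode: 00:09:06:42.

00:09:06:42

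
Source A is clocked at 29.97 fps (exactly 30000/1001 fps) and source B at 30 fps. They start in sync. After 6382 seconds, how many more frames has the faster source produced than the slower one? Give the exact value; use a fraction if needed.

191460/1001 frames

A emits 30000/1001 × 6382 = 191460000/1001 frames; B emits 30 × 6382 = 191460.
Difference = 191460/1001 frames (≈ 191.2687); B is ahead of A.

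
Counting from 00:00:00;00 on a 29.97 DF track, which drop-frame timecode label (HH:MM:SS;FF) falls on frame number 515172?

04:46:29;18

Ten DF minutes hold 17982 frames, so frame 515172 lies in block 28 (frames 503496–521477) with 11676 frames into that block.
The block's first minute is 1800 frames and the rest 1798 each; 11676 frames reaches minute 6, so 28 × 18 + 6 × 2 = 516 labels have been skipped so far.
Adding those back, label number 515172 + 516 = 515688 at 30 labels/s is 17189 s + 18 f = 4 h 46 min 29 s frame 18, i.e. 04:46:29;18.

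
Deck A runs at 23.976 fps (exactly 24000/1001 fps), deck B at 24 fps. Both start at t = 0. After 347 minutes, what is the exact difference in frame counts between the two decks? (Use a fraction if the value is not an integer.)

347 min = 20820 s.
A emits 24000/1001 × 20820 = 499680000/1001 frames; B emits 24 × 20820 = 499680.
Difference = 499680/1001 frames (≈ 499.1808); B is ahead of A.

499680/1001 frames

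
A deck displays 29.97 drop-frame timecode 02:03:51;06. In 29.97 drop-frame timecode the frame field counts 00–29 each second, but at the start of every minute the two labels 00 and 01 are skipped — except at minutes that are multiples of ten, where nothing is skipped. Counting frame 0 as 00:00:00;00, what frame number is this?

222714

Complete 10-minute blocks: 12, each 17982 frames → 215784.
Remaining 3 whole minutes in the current block: 1800 + 2 × 1798 = 5396 frames.
Within the current minute: 51 × 30 + 6 − 2 = 1534 (labels ;00/;01 skipped at this minute). Total = 215784 + 5396 + 1534 = 222714.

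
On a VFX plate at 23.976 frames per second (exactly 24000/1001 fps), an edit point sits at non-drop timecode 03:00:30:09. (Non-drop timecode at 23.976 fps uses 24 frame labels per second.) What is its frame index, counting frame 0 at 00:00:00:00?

frame 259929

Total seconds to the label: (3 × 3600 + 0 × 60 + 30) = 10830.
Frame index = 10830 × 24 + 9 = 259929.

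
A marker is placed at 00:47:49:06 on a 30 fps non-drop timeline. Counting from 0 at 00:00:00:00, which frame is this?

frame 86076

Total seconds to the label: (0 × 3600 + 47 × 60 + 49) = 2869.
Frame index = 2869 × 30 + 6 = 86076.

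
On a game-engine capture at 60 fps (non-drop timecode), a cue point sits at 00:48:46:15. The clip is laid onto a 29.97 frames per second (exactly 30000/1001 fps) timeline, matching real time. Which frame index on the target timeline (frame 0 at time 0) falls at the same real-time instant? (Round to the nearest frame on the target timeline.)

frame 87700

Source frame index: (0×3600 + 48×60 + 46) × 60 + 15 = 175575.
Real time: 175575 / (60) = 11705/4 s.
Target frame: (11705/4) × (30000/1001) = 87787500/1001 ≈ 87699.800 → 87700.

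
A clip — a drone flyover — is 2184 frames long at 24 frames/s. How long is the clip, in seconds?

Running time = 2184 / (24) = 91 s.

91 seconds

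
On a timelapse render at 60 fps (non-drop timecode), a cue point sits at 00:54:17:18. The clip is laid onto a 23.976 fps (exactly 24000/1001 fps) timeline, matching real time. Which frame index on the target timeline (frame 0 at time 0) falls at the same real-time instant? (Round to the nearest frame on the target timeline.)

Source frame index: (0×3600 + 54×60 + 17) × 60 + 18 = 195438.
Real time: 195438 / (60) = 32573/10 s.
Target frame: (32573/10) × (24000/1001) = 78175200/1001 ≈ 78097.103 → 78097.

frame 78097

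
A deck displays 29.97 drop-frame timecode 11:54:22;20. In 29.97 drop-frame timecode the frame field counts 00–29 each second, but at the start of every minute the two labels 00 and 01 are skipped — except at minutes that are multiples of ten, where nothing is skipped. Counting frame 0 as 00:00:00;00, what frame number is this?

1284594

Complete 10-minute blocks: 71, each 17982 frames → 1276722.
Remaining 4 whole minutes in the current block: 1800 + 3 × 1798 = 7194 frames.
Within the current minute: 22 × 30 + 20 − 2 = 678 (labels ;00/;01 skipped at this minute). Total = 1276722 + 7194 + 678 = 1284594.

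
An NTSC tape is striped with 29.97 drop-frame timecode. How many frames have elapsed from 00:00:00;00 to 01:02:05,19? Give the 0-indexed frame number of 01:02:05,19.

111657

Complete 10-minute blocks: 6, each 17982 frames → 107892.
Remaining 2 whole minutes in the current block: 1800 + 1 × 1798 = 3598 frames.
Within the current minute: 5 × 30 + 19 − 2 = 167 (labels ;00/;01 skipped at this minute). Total = 107892 + 3598 + 167 = 111657.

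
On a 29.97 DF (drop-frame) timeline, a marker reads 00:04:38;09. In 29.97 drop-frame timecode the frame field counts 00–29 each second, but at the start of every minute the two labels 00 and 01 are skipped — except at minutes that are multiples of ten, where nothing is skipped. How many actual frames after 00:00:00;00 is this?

As if non-drop at 30 labels/s: (0 × 3600 + 4 × 60 + 38) × 30 + 9 = 8349.
Minute boundaries passed: 4; those not divisible by 10: 4 − 0 = 4; dropped labels = 2 × 4 = 8.
Actual frame index = 8349 − 8 = 8341.

8341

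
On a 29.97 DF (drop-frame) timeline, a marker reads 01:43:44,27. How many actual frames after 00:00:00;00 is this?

186561

Complete 10-minute blocks: 10, each 17982 frames → 179820.
Remaining 3 whole minutes in the current block: 1800 + 2 × 1798 = 5396 frames.
Within the current minute: 44 × 30 + 27 − 2 = 1345 (labels ;00/;01 skipped at this minute). Total = 179820 + 5396 + 1345 = 186561.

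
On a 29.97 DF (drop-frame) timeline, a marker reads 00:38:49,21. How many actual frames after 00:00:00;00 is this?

Complete 10-minute blocks: 3, each 17982 frames → 53946.
Remaining 8 whole minutes in the current block: 1800 + 7 × 1798 = 14386 frames.
Within the current minute: 49 × 30 + 21 − 2 = 1489 (labels ;00/;01 skipped at this minute). Total = 53946 + 14386 + 1489 = 69821.

69821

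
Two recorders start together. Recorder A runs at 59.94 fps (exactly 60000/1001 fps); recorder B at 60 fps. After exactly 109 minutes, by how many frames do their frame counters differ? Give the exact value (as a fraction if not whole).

109 min = 6540 s.
A emits 60000/1001 × 6540 = 392400000/1001 frames; B emits 60 × 6540 = 392400.
Difference = 392400/1001 frames (≈ 392.0080); B is ahead of A.

392400/1001 frames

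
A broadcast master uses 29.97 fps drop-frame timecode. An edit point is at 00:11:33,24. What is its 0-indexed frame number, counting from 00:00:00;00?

As if non-drop at 30 labels/s: (0 × 3600 + 11 × 60 + 33) × 30 + 24 = 20814.
Minute boundaries passed: 11; those not divisible by 10: 11 − 1 = 10; dropped labels = 2 × 10 = 20.
Actual frame index = 20814 − 20 = 20794.

20794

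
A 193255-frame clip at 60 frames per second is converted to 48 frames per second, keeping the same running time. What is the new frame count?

Frames at target rate = 193255 × (48) / (60) = 154604.

154604 frames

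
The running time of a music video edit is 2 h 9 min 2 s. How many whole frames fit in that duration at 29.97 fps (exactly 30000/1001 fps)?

2 h 9 min 2 s = 7742 s.
Frames = 7742 × 30000/1001 = 33180000/143 ≈ 232027.9720.
Complete frames: 232027.

232027 frames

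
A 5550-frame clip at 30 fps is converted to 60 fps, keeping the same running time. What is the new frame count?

11100 frames

Target frames = source frames × (target rate / source rate) = 5550 × (60)/(30) = 5550 × 2 = 11100.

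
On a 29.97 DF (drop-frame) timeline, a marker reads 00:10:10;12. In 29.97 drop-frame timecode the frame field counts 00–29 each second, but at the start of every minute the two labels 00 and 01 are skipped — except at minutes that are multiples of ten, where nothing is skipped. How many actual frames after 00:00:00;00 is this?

18294

As if non-drop at 30 labels/s: (0 × 3600 + 10 × 60 + 10) × 30 + 12 = 18312.
Minute boundaries passed: 10; those not divisible by 10: 10 − 1 = 9; dropped labels = 2 × 9 = 18.
Actual frame index = 18312 − 18 = 18294.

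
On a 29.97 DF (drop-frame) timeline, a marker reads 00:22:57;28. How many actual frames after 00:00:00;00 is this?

Complete 10-minute blocks: 2, each 17982 frames → 35964.
Remaining 2 whole minutes in the current block: 1800 + 1 × 1798 = 3598 frames.
Within the current minute: 57 × 30 + 28 − 2 = 1736 (labels ;00/;01 skipped at this minute). Total = 35964 + 3598 + 1736 = 41298.

41298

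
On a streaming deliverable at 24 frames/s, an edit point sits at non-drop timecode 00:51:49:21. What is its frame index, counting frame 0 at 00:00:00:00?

74637

Total seconds to the label: (0 × 3600 + 51 × 60 + 49) = 3109.
Frame index = 3109 × 24 + 21 = 74637.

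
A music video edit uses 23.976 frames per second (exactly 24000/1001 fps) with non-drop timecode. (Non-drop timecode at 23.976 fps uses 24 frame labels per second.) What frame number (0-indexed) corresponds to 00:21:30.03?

Total seconds to the label: (0 × 3600 + 21 × 60 + 30) = 1290.
Frame index = 1290 × 24 + 3 = 30963.

frame 30963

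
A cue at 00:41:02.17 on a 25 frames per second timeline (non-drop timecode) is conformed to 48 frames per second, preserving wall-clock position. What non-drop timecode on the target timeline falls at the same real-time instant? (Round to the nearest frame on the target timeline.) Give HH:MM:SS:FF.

Source frame index: (0×3600 + 41×60 + 2) × 25 + 17 = 61567.
Real time: 61567 / (25) = 61567/25 s.
Target frame: (61567/25) × (48) = 2955216/25 ≈ 118208.640 → 118209.
At 48 labels/s: frame 118209 → 00:41:02:33.

00:41:02:33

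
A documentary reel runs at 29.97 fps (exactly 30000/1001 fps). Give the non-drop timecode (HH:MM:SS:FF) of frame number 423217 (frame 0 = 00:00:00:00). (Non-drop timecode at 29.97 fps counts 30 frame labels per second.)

423217 ÷ 30 = 14107 full seconds, remainder 7 frames.
14107 s = 3 h 55 min 7 s.
Timecode: 03:55:07:07.

03:55:07:07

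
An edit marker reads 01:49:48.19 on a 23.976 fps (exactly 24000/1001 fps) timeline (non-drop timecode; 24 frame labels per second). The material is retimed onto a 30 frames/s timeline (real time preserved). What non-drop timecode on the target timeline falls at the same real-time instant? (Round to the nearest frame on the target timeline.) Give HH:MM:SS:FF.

Source frame index: (1×3600 + 49×60 + 48) × 24 + 19 = 158131.
Real time: 158131 / (24000/1001) = 158289131/24000 s.
Target frame: (158289131/24000) × (30) = 158289131/800 ≈ 197861.414 → 197861.
At 30 labels/s: frame 197861 → 01:49:55:11.

01:49:55:11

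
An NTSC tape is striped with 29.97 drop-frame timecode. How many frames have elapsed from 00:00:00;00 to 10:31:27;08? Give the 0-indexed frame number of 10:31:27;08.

1135482

As if non-drop at 30 labels/s: (10 × 3600 + 31 × 60 + 27) × 30 + 8 = 1136618.
Minute boundaries passed: 631; those not divisible by 10: 631 − 63 = 568; dropped labels = 2 × 568 = 1136.
Actual frame index = 1136618 − 1136 = 1135482.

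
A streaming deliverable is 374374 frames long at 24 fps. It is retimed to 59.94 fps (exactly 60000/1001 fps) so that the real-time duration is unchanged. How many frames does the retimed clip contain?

Target frames = source frames × (target rate / source rate) = 374374 × (60000/1001)/(24) = 374374 × 2500/1001 = 935000.

935000 frames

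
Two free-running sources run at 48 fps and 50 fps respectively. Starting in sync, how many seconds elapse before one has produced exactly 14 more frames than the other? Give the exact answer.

The gap grows by |50 − 48| = 2 frames per second.
Time for a 14-frame gap: 14 ÷ (2) = 7 s.

7 seconds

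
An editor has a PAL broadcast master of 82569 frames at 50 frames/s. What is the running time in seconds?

1651.38 seconds

Running time = 82569 / (50) = 1651.38 s.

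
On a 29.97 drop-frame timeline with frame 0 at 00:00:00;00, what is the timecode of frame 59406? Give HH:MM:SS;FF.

Ten DF minutes hold 17982 frames, so frame 59406 lies in block 3 (frames 53946–71927) with 5460 frames into that block.
The block's first minute is 1800 frames and the rest 1798 each; 5460 frames reaches minute 3, so 3 × 18 + 3 × 2 = 60 labels have been skipped so far.
Adding those back, label number 59406 + 60 = 59466 at 30 labels/s is 1982 s + 6 f = 0 h 33 min 2 s frame 6, i.e. 00:33:02;06.

00:33:02;06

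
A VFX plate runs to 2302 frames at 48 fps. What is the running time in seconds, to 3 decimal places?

47.958 seconds

Running time = 2302 × 1/48 = 1151/24 s ≈ 47.958 s.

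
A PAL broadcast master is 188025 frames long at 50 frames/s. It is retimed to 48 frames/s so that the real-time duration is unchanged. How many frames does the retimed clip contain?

Target frames = source frames × (target rate / source rate) = 188025 × (48)/(50) = 188025 × 24/25 = 180504.

180504 frames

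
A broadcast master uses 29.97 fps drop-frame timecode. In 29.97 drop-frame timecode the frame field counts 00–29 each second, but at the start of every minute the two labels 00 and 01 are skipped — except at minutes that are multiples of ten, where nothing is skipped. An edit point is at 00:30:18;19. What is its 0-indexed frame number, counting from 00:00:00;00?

54505

As if non-drop at 30 labels/s: (0 × 3600 + 30 × 60 + 18) × 30 + 19 = 54559.
Minute boundaries passed: 30; those not divisible by 10: 30 − 3 = 27; dropped labels = 2 × 27 = 54.
Actual frame index = 54559 − 54 = 54505.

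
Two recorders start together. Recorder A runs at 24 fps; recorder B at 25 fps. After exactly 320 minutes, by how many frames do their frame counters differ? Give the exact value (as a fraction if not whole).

320 min = 19200 s.
A emits 24 × 19200 = 460800 frames; B emits 25 × 19200 = 480000.
Difference = 19200 frames; B is ahead of A.

19200 frames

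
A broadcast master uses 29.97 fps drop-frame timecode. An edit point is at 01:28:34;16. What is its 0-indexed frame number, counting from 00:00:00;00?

159276

As if non-drop at 30 labels/s: (1 × 3600 + 28 × 60 + 34) × 30 + 16 = 159436.
Minute boundaries passed: 88; those not divisible by 10: 88 − 8 = 80; dropped labels = 2 × 80 = 160.
Actual frame index = 159436 − 160 = 159276.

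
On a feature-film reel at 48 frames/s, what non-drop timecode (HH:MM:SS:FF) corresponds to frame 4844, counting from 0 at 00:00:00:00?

4844 ÷ 48 = 100 full seconds, remainder 44 frames.
100 s = 0 h 1 min 40 s.
Timecode: 00:01:40:44.

00:01:40:44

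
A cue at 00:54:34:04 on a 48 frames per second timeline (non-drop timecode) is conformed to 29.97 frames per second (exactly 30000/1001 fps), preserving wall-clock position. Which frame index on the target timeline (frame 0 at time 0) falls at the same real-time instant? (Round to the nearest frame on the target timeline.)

Source frame index: (0×3600 + 54×60 + 34) × 48 + 4 = 157156.
Real time: 157156 / (48) = 39289/12 s.
Target frame: (39289/12) × (30000/1001) = 98222500/1001 ≈ 98124.376 → 98124.

frame 98124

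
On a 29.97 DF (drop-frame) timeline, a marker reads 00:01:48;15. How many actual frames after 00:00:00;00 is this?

Complete 10-minute blocks: 0, each 17982 frames → 0.
Remaining 1 whole minute in the current block: 1800 + 0 × 1798 = 1800 frames.
Within the current minute: 48 × 30 + 15 − 2 = 1453 (labels ;00/;01 skipped at this minute). Total = 0 + 1800 + 1453 = 3253.

3253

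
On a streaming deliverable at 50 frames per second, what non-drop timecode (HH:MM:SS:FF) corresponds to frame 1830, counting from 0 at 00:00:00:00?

00:00:36:30

1830 ÷ 50 = 36 full seconds, remainder 30 frames.
36 s = 0 h 0 min 36 s.
Timecode: 00:00:36:30.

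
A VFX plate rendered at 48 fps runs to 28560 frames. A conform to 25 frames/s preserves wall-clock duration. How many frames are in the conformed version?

Target frames = source frames × (target rate / source rate) = 28560 × (25)/(48) = 28560 × 25/48 = 14875.

14875 frames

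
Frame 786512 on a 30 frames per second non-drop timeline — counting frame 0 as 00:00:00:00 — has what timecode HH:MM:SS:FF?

07:16:57:02

786512 ÷ 30 = 26217 full seconds, remainder 2 frames.
26217 s = 7 h 16 min 57 s.
Timecode: 07:16:57:02.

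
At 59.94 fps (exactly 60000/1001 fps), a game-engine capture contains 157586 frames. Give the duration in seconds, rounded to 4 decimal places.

Running time = 157586 × 1001/60000 = 78871793/30000 s ≈ 2629.0598 s.

2629.0598 seconds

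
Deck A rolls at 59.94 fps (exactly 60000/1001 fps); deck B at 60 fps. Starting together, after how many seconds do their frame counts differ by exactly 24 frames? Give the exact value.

The gap grows by |60 − 60000/1001| = 60/1001 frames per second.
Time for a 24-frame gap: 24 ÷ (60/1001) = 400.4 s.

400.4 seconds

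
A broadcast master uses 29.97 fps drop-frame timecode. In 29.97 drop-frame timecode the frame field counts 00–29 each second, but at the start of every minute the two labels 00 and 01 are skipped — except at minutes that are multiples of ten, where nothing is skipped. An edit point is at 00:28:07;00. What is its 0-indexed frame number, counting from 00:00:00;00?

50558

As if non-drop at 30 labels/s: (0 × 3600 + 28 × 60 + 7) × 30 + 0 = 50610.
Minute boundaries passed: 28; those not divisible by 10: 28 − 2 = 26; dropped labels = 2 × 26 = 52.
Actual frame index = 50610 − 52 = 50558.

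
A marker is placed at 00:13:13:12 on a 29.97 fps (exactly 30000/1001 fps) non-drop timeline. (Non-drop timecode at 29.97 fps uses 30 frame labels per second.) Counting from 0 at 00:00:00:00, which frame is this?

frame 23802

Total seconds to the label: (0 × 3600 + 13 × 60 + 13) = 793.
Frame index = 793 × 30 + 12 = 23802.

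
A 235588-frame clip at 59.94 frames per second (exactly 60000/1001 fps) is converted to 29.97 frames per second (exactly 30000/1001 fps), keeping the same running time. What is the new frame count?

117794 frames

Target frames = source frames × (target rate / source rate) = 235588 × (30000/1001)/(60000/1001) = 235588 × 1/2 = 117794.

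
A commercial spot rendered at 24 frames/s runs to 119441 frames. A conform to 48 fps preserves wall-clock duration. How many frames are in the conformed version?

238882 frames

Target frames = source frames × (target rate / source rate) = 119441 × (48)/(24) = 119441 × 2 = 238882.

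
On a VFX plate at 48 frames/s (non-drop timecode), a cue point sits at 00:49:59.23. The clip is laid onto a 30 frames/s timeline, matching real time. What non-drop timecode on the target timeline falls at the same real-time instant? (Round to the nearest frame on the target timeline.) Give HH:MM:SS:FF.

00:49:59:14

Source frame index: (0×3600 + 49×60 + 59) × 48 + 23 = 143975.
Real time: 143975 / (48) = 143975/48 s.
Target frame: (143975/48) × (30) = 719875/8 ≈ 89984.375 → 89984.
At 30 labels/s: frame 89984 → 00:49:59:14.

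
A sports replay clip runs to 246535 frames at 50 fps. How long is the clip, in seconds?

4930.7 seconds

Running time = 246535 / (50) = 4930.7 s.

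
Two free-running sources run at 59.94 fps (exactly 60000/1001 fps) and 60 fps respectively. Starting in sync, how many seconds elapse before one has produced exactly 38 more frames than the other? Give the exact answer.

19019/30 seconds

The gap grows by |60 − 60000/1001| = 60/1001 frames per second.
Time for a 38-frame gap: 38 ÷ (60/1001) = 19019/30 s.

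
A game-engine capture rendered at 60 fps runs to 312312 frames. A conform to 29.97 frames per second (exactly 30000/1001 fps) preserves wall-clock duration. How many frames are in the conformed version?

Target frames = source frames × (target rate / source rate) = 312312 × (30000/1001)/(60) = 312312 × 500/1001 = 156000.

156000 frames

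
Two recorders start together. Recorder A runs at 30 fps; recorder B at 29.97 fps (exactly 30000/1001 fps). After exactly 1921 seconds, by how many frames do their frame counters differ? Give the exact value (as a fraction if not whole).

57630/1001 frames

A emits 30 × 1921 = 57630 frames; B emits 30000/1001 × 1921 = 57630000/1001.
Difference = 57630/1001 frames (≈ 57.5724); B is behind A.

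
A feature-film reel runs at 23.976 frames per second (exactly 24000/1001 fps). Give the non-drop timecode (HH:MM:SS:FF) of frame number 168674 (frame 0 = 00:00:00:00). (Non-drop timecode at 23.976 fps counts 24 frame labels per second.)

168674 ÷ 24 = 7028 full seconds, remainder 2 frames.
7028 s = 1 h 57 min 8 s.
Timecode: 01:57:08:02.

01:57:08:02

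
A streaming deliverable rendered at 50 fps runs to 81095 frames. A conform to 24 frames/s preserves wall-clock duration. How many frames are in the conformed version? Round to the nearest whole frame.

Frames at target rate = 81095 × (24) / (50) = 194628/5 ≈ 38925.600.
Nearest whole frame: 38926.

38926 frames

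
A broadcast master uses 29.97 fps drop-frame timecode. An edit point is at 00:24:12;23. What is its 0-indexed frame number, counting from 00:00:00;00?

Complete 10-minute blocks: 2, each 17982 frames → 35964.
Remaining 4 whole minutes in the current block: 1800 + 3 × 1798 = 7194 frames.
Within the current minute: 12 × 30 + 23 − 2 = 381 (labels ;00/;01 skipped at this minute). Total = 35964 + 7194 + 381 = 43539.

43539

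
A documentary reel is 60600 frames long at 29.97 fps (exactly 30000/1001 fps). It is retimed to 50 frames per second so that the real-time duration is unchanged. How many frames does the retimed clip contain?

101101 frames

Target frames = source frames × (target rate / source rate) = 60600 × (50)/(30000/1001) = 60600 × 1001/600 = 101101.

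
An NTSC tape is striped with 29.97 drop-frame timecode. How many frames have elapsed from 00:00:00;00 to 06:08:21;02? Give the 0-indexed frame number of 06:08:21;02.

As if non-drop at 30 labels/s: (6 × 3600 + 8 × 60 + 21) × 30 + 2 = 663032.
Minute boundaries passed: 368; those not divisible by 10: 368 − 36 = 332; dropped labels = 2 × 332 = 664.
Actual frame index = 663032 − 664 = 662368.

662368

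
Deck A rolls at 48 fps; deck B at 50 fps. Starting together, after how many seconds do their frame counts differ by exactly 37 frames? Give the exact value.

18.5 seconds

The gap grows by |50 − 48| = 2 frames per second.
Time for a 37-frame gap: 37 ÷ (2) = 18.5 s.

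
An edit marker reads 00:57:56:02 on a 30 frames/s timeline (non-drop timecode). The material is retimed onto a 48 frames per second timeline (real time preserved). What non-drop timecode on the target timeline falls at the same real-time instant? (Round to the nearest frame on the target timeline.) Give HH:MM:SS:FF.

Source frame index: (0×3600 + 57×60 + 56) × 30 + 2 = 104282.
Real time: 104282 / (30) = 52141/15 s.
Target frame: (52141/15) × (48) = 834256/5 ≈ 166851.200 → 166851.
At 48 labels/s: frame 166851 → 00:57:56:03.

00:57:56:03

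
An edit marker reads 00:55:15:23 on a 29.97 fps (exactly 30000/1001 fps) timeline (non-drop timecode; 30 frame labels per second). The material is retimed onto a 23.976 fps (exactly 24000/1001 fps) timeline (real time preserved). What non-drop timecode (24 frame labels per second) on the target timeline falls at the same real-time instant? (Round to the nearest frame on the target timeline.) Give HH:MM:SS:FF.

00:55:15:18

Source frame index: (0×3600 + 55×60 + 15) × 30 + 23 = 99473.
Real time: 99473 / (30000/1001) = 99572473/30000 s.
Target frame: (99572473/30000) × (24000/1001) = 397892/5 ≈ 79578.400 → 79578.
At 24 labels/s: frame 79578 → 00:55:15:18.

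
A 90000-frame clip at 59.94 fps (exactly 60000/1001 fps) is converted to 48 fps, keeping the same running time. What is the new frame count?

Target frames = source frames × (target rate / source rate) = 90000 × (48)/(60000/1001) = 90000 × 1001/1250 = 72072.

72072 frames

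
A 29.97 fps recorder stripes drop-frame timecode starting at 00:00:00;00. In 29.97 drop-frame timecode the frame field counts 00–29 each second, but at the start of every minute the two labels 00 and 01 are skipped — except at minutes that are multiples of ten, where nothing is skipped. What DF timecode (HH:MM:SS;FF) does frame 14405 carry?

00:08:00;21

Each 10-minute DF block holds 10 × 60 × 30 − 9 × 2 = 17982 frames. 14405 ÷ 17982 → 0 full blocks, remainder 14405.
Within the partial block the first minute is 1800 frames and each further minute 1798, so 8 further minute boundaries passed. Total skipped labels = 18 × 0 + 2 × 8 = 16.
Non-drop label index = 14405 + 16 = 14421; at 30 labels/s that is 00:08:00:21, i.e. DF 00:08:00;21.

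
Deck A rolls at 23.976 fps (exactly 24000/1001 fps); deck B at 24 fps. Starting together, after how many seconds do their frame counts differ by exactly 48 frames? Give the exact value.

2002 seconds

The gap grows by |24 − 24000/1001| = 24/1001 frames per second.
Time for a 48-frame gap: 48 ÷ (24/1001) = 2002 s.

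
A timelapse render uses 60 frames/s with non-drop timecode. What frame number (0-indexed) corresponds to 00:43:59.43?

Total seconds to the label: (0 × 3600 + 43 × 60 + 59) = 2639.
Frame index = 2639 × 60 + 43 = 158383.

158383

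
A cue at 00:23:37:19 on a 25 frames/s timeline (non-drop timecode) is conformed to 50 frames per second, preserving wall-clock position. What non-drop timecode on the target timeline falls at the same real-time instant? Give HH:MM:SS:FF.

00:23:37:38

Source frame index: (0×3600 + 23×60 + 37) × 25 + 19 = 35444.
Real time: 35444 / (25) = 35444/25 s.
Target frame: (35444/25) × (50) = 70888.
At 50 labels/s: frame 70888 → 00:23:37:38.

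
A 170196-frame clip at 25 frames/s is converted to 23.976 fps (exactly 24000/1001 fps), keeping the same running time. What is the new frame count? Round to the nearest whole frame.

Frames at target rate = 170196 × (24000/1001) / (25) = 12568320/77 ≈ 163224.935.
Nearest whole frame: 163225.

163225 frames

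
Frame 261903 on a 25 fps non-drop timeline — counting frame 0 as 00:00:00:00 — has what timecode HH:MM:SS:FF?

261903 ÷ 25 = 10476 full seconds, remainder 3 frames.
10476 s = 2 h 54 min 36 s.
Timecode: 02:54:36:03.

02:54:36:03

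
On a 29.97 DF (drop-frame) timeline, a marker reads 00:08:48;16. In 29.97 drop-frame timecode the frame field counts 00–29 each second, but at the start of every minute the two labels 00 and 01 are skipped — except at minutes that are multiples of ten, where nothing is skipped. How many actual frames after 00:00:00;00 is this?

15840

Complete 10-minute blocks: 0, each 17982 frames → 0.
Remaining 8 whole minutes in the current block: 1800 + 7 × 1798 = 14386 frames.
Within the current minute: 48 × 30 + 16 − 2 = 1454 (labels ;00/;01 skipped at this minute). Total = 0 + 14386 + 1454 = 15840.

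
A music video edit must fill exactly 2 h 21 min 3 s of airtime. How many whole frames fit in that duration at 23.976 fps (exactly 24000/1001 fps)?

202909 frames

2 h 21 min 3 s = 8463 s.
Frames = 8463 × 24000/1001 = 2232000/11 ≈ 202909.0909.
Complete frames: 202909.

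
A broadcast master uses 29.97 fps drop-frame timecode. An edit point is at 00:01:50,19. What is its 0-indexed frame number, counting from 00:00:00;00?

3317

Complete 10-minute blocks: 0, each 17982 frames → 0.
Remaining 1 whole minute in the current block: 1800 + 0 × 1798 = 1800 frames.
Within the current minute: 50 × 30 + 19 − 2 = 1517 (labels ;00/;01 skipped at this minute). Total = 0 + 1800 + 1517 = 3317.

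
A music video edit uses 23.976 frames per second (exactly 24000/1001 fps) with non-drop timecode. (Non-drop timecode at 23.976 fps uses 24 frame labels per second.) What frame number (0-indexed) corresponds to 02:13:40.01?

Total seconds to the label: (2 × 3600 + 13 × 60 + 40) = 8020.
Frame index = 8020 × 24 + 1 = 192481.

frame 192481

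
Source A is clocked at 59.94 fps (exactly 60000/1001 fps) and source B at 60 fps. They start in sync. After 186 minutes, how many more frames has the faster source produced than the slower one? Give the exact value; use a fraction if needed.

186 min = 11160 s.
A emits 60000/1001 × 11160 = 669600000/1001 frames; B emits 60 × 11160 = 669600.
Difference = 669600/1001 frames (≈ 668.9311); B is ahead of A.

669600/1001 frames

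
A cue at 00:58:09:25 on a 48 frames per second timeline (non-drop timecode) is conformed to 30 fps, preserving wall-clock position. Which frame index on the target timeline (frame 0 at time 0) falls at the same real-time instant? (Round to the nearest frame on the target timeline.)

frame 104686

Source frame index: (0×3600 + 58×60 + 9) × 48 + 25 = 167497.
Real time: 167497 / (48) = 167497/48 s.
Target frame: (167497/48) × (30) = 837485/8 ≈ 104685.625 → 104686.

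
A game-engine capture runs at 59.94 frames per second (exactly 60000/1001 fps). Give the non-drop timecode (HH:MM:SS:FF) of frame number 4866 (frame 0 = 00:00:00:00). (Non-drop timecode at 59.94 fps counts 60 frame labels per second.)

4866 ÷ 60 = 81 full seconds, remainder 6 frames.
81 s = 0 h 1 min 21 s.
Timecode: 00:01:21:06.

00:01:21:06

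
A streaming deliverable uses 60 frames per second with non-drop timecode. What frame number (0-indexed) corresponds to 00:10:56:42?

Total seconds to the label: (0 × 3600 + 10 × 60 + 56) = 656.
Frame index = 656 × 60 + 42 = 39402.

39402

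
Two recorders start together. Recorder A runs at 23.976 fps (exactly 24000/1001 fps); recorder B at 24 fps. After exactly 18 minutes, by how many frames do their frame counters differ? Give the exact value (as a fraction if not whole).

25920/1001 frames

18 min = 1080 s.
A emits 24000/1001 × 1080 = 25920000/1001 frames; B emits 24 × 1080 = 25920.
Difference = 25920/1001 frames (≈ 25.8941); B is ahead of A.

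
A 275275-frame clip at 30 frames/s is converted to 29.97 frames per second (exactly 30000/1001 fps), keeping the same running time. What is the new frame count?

275000 frames

Target frames = source frames × (target rate / source rate) = 275275 × (30000/1001)/(30) = 275275 × 1000/1001 = 275000.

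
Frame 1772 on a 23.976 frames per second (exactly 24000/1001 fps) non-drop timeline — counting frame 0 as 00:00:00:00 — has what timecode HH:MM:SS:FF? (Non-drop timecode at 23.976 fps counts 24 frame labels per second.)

1772 ÷ 24 = 73 full seconds, remainder 20 frames.
73 s = 0 h 1 min 13 s.
Timecode: 00:01:13:20.

00:01:13:20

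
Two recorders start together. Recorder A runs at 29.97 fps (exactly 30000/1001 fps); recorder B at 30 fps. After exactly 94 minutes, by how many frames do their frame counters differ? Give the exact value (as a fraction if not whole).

169200/1001 frames

94 min = 5640 s.
A emits 30000/1001 × 5640 = 169200000/1001 frames; B emits 30 × 5640 = 169200.
Difference = 169200/1001 frames (≈ 169.0310); B is ahead of A.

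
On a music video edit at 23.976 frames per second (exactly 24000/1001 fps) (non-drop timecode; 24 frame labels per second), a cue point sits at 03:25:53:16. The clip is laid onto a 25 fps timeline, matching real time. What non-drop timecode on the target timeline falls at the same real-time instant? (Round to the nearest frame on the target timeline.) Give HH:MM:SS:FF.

03:26:06:01

Source frame index: (3×3600 + 25×60 + 53) × 24 + 16 = 296488.
Real time: 296488 / (24000/1001) = 37098061/3000 s.
Target frame: (37098061/3000) × (25) = 37098061/120 ≈ 309150.508 → 309151.
At 25 labels/s: frame 309151 → 03:26:06:01.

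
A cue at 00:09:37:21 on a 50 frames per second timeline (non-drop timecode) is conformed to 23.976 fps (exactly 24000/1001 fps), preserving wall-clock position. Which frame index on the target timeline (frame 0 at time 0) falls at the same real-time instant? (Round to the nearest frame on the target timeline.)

frame 13844

Source frame index: (0×3600 + 9×60 + 37) × 50 + 21 = 28871.
Real time: 28871 / (50) = 28871/50 s.
Target frame: (28871/50) × (24000/1001) = 13858080/1001 ≈ 13844.236 → 13844.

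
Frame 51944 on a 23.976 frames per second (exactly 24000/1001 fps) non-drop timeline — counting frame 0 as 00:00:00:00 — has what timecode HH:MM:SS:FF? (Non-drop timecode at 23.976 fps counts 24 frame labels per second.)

51944 ÷ 24 = 2164 full seconds, remainder 8 frames.
2164 s = 0 h 36 min 4 s.
Timecode: 00:36:04:08.

00:36:04:08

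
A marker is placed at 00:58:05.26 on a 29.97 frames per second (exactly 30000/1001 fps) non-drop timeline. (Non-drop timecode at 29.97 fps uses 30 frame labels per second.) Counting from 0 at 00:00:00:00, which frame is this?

frame 104576

Total seconds to the label: (0 × 3600 + 58 × 60 + 5) = 3485.
Frame index = 3485 × 30 + 26 = 104576.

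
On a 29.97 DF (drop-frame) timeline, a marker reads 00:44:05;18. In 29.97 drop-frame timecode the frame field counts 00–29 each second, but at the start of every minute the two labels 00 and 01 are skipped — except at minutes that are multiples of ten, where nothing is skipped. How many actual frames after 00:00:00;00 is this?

As if non-drop at 30 labels/s: (0 × 3600 + 44 × 60 + 5) × 30 + 18 = 79368.
Minute boundaries passed: 44; those not divisible by 10: 44 − 4 = 40; dropped labels = 2 × 40 = 80.
Actual frame index = 79368 − 80 = 79288.

79288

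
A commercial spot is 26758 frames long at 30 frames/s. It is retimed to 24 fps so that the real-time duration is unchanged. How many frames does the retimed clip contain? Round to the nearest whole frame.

Frames at target rate = 26758 × (24) / (30) = 107032/5 ≈ 21406.400.
Nearest whole frame: 21406.

21406 frames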